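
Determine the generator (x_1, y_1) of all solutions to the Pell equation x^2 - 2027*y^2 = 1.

First expand sqrt(2027) as a continued fraction. With x_i = (sqrt(2027) + m_i)/d_i and (m_0, d_0) = (0, 1): a_0 = floor(sqrt(2027)) = 45, since 45^2 = 2025 <= 2027 < 2116 = 46^2.
Iterate m_{i+1} = d_i*a_i - m_i, d_{i+1} = (2027 - m_{i+1}^2)/d_i, a_{i+1} = floor((a_0 + m_{i+1})/d_{i+1}):
  m_1 = 1*45 - 0 = 45, d_1 = (2027 - 45^2)/1 = 2/1 = 2, a_1 = floor((45 + 45)/2) = 45.
  m_2 = 2*45 - 45 = 45, d_2 = (2027 - 45^2)/2 = 2/2 = 1, a_2 = floor((45 + 45)/1) = 90.
  m_3 = 1*90 - 45 = 45, d_3 = (2027 - 45^2)/1 = 2/1 = 2: (m_3, d_3) = (m_1, d_1) = (45, 2), so from here the quotients repeat a_1, a_2; the period length is 2.
So sqrt(2027) = [45; (45, 90)] with period length k = 2.
k is even, so the fundamental solution of x^2 - 2027y^2 = 1 is (p_{k-1}, q_{k-1}) = (p_1, q_1); compute convergents through index 1.
Convergents (p_i = a_i*p_{i-1} + p_{i-2}, q_i = a_i*q_{i-1} + q_{i-2} with p_{-2}=0, p_{-1}=1, q_{-2}=1, q_{-1}=0):
  i=0: a_0=45, p_0 = 45*1 + 0 = 45, q_0 = 45*0 + 1 = 1.
  i=1: a_1=45, p_1 = 45*45 + 1 = 2026, q_1 = 45*1 + 0 = 45.
Check: 2026^2 - 2027*45^2 = 4104676 - 4104675 = 1, so (x, y) = (2026, 45) solves the equation, and by the theorem it is the least positive solution.

(x, y) = (2026, 45)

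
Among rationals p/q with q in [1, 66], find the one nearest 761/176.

Expand x = 761/176 as a continued fraction with the Euclidean algorithm:
  761 = 4*176 + 57, so a_0 = 4.
  176 = 3*57 + 5, so a_1 = 3.
  57 = 11*5 + 2, so a_2 = 11.
  5 = 2*2 + 1, so a_3 = 2.
  2 = 2*1 + 0, so a_4 = 2.
so x = [4; 3, 11, 2, 2].
Convergents (p_i = a_i*p_{i-1} + p_{i-2}, q_i = a_i*q_{i-1} + q_{i-2} with p_{-2}=0, p_{-1}=1, q_{-2}=1, q_{-1}=0), until the denominator exceeds 66:
  i=0: a_0=4, p_0 = 4*1 + 0 = 4, q_0 = 4*0 + 1 = 1.
  i=1: a_1=3, p_1 = 3*4 + 1 = 13, q_1 = 3*1 + 0 = 3.
  i=2: a_2=11, p_2 = 11*13 + 4 = 147, q_2 = 11*3 + 1 = 34.
  i=3: a_3=2, p_3 = 2*147 + 13 = 307, q_3 = 2*34 + 3 = 71.
q_3 = 71 > 66, so the last convergent with denominator <= 66 is p_2/q_2 = 147/34.
The closest fraction with denominator <= 66 is either p_2/q_2 or the intermediate fraction (k*p_2 + p_1)/(k*q_2 + q_1) with the largest k >= 1 whose denominator stays <= 66; these approach x as k grows, and every other convergent or intermediate fraction in range is farther away.
Largest k: floor((66 - q_1)/q_2) = floor((66 - 3)/34) = 1.
That gives (1*147 + 13)/(1*34 + 3) = 160/37.
Compare the errors: |x - 147/34| = |761*34 - 147*176|/(176*34) = 2/5984, and |x - 160/37| = |761*37 - 160*176|/(176*37) = 3/6512.
Cross-multiplying, 2*6512 = 13024 < 17952 = 3*5984, so 2/5984 is smaller: the convergent 147/34 is closer to x than 160/37.

147/34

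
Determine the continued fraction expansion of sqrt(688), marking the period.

Write x_i = (sqrt(688) + m_i)/d_i with (m_0, d_0) = (0, 1). a_0 = floor(sqrt(688)) = 26, since 26^2 = 676 <= 688 < 729 = 27^2.
Iterate m_{i+1} = d_i*a_i - m_i, d_{i+1} = (688 - m_{i+1}^2)/d_i, a_{i+1} = floor((a_0 + m_{i+1})/d_{i+1}):
  m_1 = 1*26 - 0 = 26, d_1 = (688 - 26^2)/1 = 12/1 = 12, a_1 = floor((26 + 26)/12) = 4.
  m_2 = 12*4 - 26 = 22, d_2 = (688 - 22^2)/12 = 204/12 = 17, a_2 = floor((26 + 22)/17) = 2.
  m_3 = 17*2 - 22 = 12, d_3 = (688 - 12^2)/17 = 544/17 = 32, a_3 = floor((26 + 12)/32) = 1.
  m_4 = 32*1 - 12 = 20, d_4 = (688 - 20^2)/32 = 288/32 = 9, a_4 = floor((26 + 20)/9) = 5.
  m_5 = 9*5 - 20 = 25, d_5 = (688 - 25^2)/9 = 63/9 = 7, a_5 = floor((26 + 25)/7) = 7.
  m_6 = 7*7 - 25 = 24, d_6 = (688 - 24^2)/7 = 112/7 = 16, a_6 = floor((26 + 24)/16) = 3.
  m_7 = 16*3 - 24 = 24, d_7 = (688 - 24^2)/16 = 112/16 = 7, a_7 = floor((26 + 24)/7) = 7.
  m_8 = 7*7 - 24 = 25, d_8 = (688 - 25^2)/7 = 63/7 = 9, a_8 = floor((26 + 25)/9) = 5.
  m_9 = 9*5 - 25 = 20, d_9 = (688 - 20^2)/9 = 288/9 = 32, a_9 = floor((26 + 20)/32) = 1.
  m_10 = 32*1 - 20 = 12, d_10 = (688 - 12^2)/32 = 544/32 = 17, a_10 = floor((26 + 12)/17) = 2.
  m_11 = 17*2 - 12 = 22, d_11 = (688 - 22^2)/17 = 204/17 = 12, a_11 = floor((26 + 22)/12) = 4.
  m_12 = 12*4 - 22 = 26, d_12 = (688 - 26^2)/12 = 12/12 = 1, a_12 = floor((26 + 26)/1) = 52.
  m_13 = 1*52 - 26 = 26, d_13 = (688 - 26^2)/1 = 12/1 = 12: (m_13, d_13) = (m_1, d_1) = (26, 12), so from here the quotients repeat a_1, ..., a_12; the period length is 12.
Hence the expansion of sqrt(688) is a_0 = 26 followed by the repeating block 4, 2, 1, 5, 7, 3, 7, 5, 1, 2, 4, 52 (period 12).

[26; (4, 2, 1, 5, 7, 3, 7, 5, 1, 2, 4, 52)]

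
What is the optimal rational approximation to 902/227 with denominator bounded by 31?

123/31

Expand x = 902/227 as a continued fraction with the Euclidean algorithm:
  902 = 3*227 + 221, so a_0 = 3.
  227 = 1*221 + 6, so a_1 = 1.
  221 = 36*6 + 5, so a_2 = 36.
  6 = 1*5 + 1, so a_3 = 1.
  5 = 5*1 + 0, so a_4 = 5.
so x = [3; 1, 36, 1, 5].
Convergents (p_i = a_i*p_{i-1} + p_{i-2}, q_i = a_i*q_{i-1} + q_{i-2} with p_{-2}=0, p_{-1}=1, q_{-2}=1, q_{-1}=0), until the denominator exceeds 31:
  i=0: a_0=3, p_0 = 3*1 + 0 = 3, q_0 = 3*0 + 1 = 1.
  i=1: a_1=1, p_1 = 1*3 + 1 = 4, q_1 = 1*1 + 0 = 1.
  i=2: a_2=36, p_2 = 36*4 + 3 = 147, q_2 = 36*1 + 1 = 37.
q_2 = 37 > 31, so the last convergent with denominator <= 31 is p_1/q_1 = 4/1.
The closest fraction with denominator <= 31 is either p_1/q_1 or the intermediate fraction (k*p_1 + p_0)/(k*q_1 + q_0) with the largest k >= 1 whose denominator stays <= 31; these approach x as k grows, and every other convergent or intermediate fraction in range is farther away.
Largest k: floor((31 - q_0)/q_1) = floor((31 - 1)/1) = 30.
That gives (30*4 + 3)/(30*1 + 1) = 123/31.
Compare the errors: |x - 4/1| = |902*1 - 4*227|/(227*1) = 6/227, and |x - 123/31| = |902*31 - 123*227|/(227*31) = 41/7037.
Cross-multiplying, 41*227 = 9307 < 42222 = 6*7037, so 41/7037 is smaller: the intermediate fraction 123/31 is closer to x than 4/1.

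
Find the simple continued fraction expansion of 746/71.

Run the Euclidean algorithm on 746 and 71; the successive quotients are the partial quotients a_0, a_1, ... (each step inverts the fractional part left over by the previous one):
  746 = 10*71 + 36, so a_0 = 10.
  71 = 1*36 + 35, so a_1 = 1.
  36 = 1*35 + 1, so a_2 = 1.
  35 = 35*1 + 0, so a_3 = 35.
The remainder reaches 0 after 4 divisions, so the expansion has 4 partial quotients, read off in order.

[10; 1, 1, 35]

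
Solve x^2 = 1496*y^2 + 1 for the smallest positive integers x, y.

First expand sqrt(1496) as a continued fraction. With x_i = (sqrt(1496) + m_i)/d_i and (m_0, d_0) = (0, 1): a_0 = floor(sqrt(1496)) = 38, since 38^2 = 1444 <= 1496 < 1521 = 39^2.
Iterate m_{i+1} = d_i*a_i - m_i, d_{i+1} = (1496 - m_{i+1}^2)/d_i, a_{i+1} = floor((a_0 + m_{i+1})/d_{i+1}):
  m_1 = 1*38 - 0 = 38, d_1 = (1496 - 38^2)/1 = 52/1 = 52, a_1 = floor((38 + 38)/52) = 1.
  m_2 = 52*1 - 38 = 14, d_2 = (1496 - 14^2)/52 = 1300/52 = 25, a_2 = floor((38 + 14)/25) = 2.
  m_3 = 25*2 - 14 = 36, d_3 = (1496 - 36^2)/25 = 200/25 = 8, a_3 = floor((38 + 36)/8) = 9.
  m_4 = 8*9 - 36 = 36, d_4 = (1496 - 36^2)/8 = 200/8 = 25, a_4 = floor((38 + 36)/25) = 2.
  m_5 = 25*2 - 36 = 14, d_5 = (1496 - 14^2)/25 = 1300/25 = 52, a_5 = floor((38 + 14)/52) = 1.
  m_6 = 52*1 - 14 = 38, d_6 = (1496 - 38^2)/52 = 52/52 = 1, a_6 = floor((38 + 38)/1) = 76.
  m_7 = 1*76 - 38 = 38, d_7 = (1496 - 38^2)/1 = 52/1 = 52: (m_7, d_7) = (m_1, d_1) = (38, 52), so from here the quotients repeat a_1, ..., a_6; the period length is 6.
So sqrt(1496) = [38; (1, 2, 9, 2, 1, 76)] with period length k = 6.
k is even, so the fundamental solution of x^2 - 1496y^2 = 1 is (p_{k-1}, q_{k-1}) = (p_5, q_5); compute convergents through index 5.
Convergents (p_i = a_i*p_{i-1} + p_{i-2}, q_i = a_i*q_{i-1} + q_{i-2} with p_{-2}=0, p_{-1}=1, q_{-2}=1, q_{-1}=0):
  i=0: a_0=38, p_0 = 38*1 + 0 = 38, q_0 = 38*0 + 1 = 1.
  i=1: a_1=1, p_1 = 1*38 + 1 = 39, q_1 = 1*1 + 0 = 1.
  i=2: a_2=2, p_2 = 2*39 + 38 = 116, q_2 = 2*1 + 1 = 3.
  i=3: a_3=9, p_3 = 9*116 + 39 = 1083, q_3 = 9*3 + 1 = 28.
  i=4: a_4=2, p_4 = 2*1083 + 116 = 2282, q_4 = 2*28 + 3 = 59.
  i=5: a_5=1, p_5 = 1*2282 + 1083 = 3365, q_5 = 1*59 + 28 = 87.
Check: 3365^2 - 1496*87^2 = 11323225 - 11323224 = 1, so (x, y) = (3365, 87) solves the equation, and by the theorem it is the least positive solution.

(x, y) = (3365, 87)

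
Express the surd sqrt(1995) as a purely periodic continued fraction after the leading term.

Write x_i = (sqrt(1995) + m_i)/d_i with (m_0, d_0) = (0, 1). a_0 = floor(sqrt(1995)) = 44, since 44^2 = 1936 <= 1995 < 2025 = 45^2.
Iterate m_{i+1} = d_i*a_i - m_i, d_{i+1} = (1995 - m_{i+1}^2)/d_i, a_{i+1} = floor((a_0 + m_{i+1})/d_{i+1}):
  m_1 = 1*44 - 0 = 44, d_1 = (1995 - 44^2)/1 = 59/1 = 59, a_1 = floor((44 + 44)/59) = 1.
  m_2 = 59*1 - 44 = 15, d_2 = (1995 - 15^2)/59 = 1770/59 = 30, a_2 = floor((44 + 15)/30) = 1.
  m_3 = 30*1 - 15 = 15, d_3 = (1995 - 15^2)/30 = 1770/30 = 59, a_3 = floor((44 + 15)/59) = 1.
  m_4 = 59*1 - 15 = 44, d_4 = (1995 - 44^2)/59 = 59/59 = 1, a_4 = floor((44 + 44)/1) = 88.
  m_5 = 1*88 - 44 = 44, d_5 = (1995 - 44^2)/1 = 59/1 = 59: (m_5, d_5) = (m_1, d_1) = (44, 59), so from here the quotients repeat a_1, ..., a_4; the period length is 4.
Hence the expansion of sqrt(1995) is a_0 = 44 followed by the repeating block 1, 1, 1, 88 (period 4).

[44; (1, 1, 1, 88)]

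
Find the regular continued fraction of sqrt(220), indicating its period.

Write x_i = (sqrt(220) + m_i)/d_i with (m_0, d_0) = (0, 1). a_0 = floor(sqrt(220)) = 14, since 14^2 = 196 <= 220 < 225 = 15^2.
Iterate m_{i+1} = d_i*a_i - m_i, d_{i+1} = (220 - m_{i+1}^2)/d_i, a_{i+1} = floor((a_0 + m_{i+1})/d_{i+1}):
  m_1 = 1*14 - 0 = 14, d_1 = (220 - 14^2)/1 = 24/1 = 24, a_1 = floor((14 + 14)/24) = 1.
  m_2 = 24*1 - 14 = 10, d_2 = (220 - 10^2)/24 = 120/24 = 5, a_2 = floor((14 + 10)/5) = 4.
  m_3 = 5*4 - 10 = 10, d_3 = (220 - 10^2)/5 = 120/5 = 24, a_3 = floor((14 + 10)/24) = 1.
  m_4 = 24*1 - 10 = 14, d_4 = (220 - 14^2)/24 = 24/24 = 1, a_4 = floor((14 + 14)/1) = 28.
  m_5 = 1*28 - 14 = 14, d_5 = (220 - 14^2)/1 = 24/1 = 24: (m_5, d_5) = (m_1, d_1) = (14, 24), so from here the quotients repeat a_1, ..., a_4; the period length is 4.
Hence the expansion of sqrt(220) is a_0 = 14 followed by the repeating block 1, 4, 1, 28 (period 4).

[14; (1, 4, 1, 28)]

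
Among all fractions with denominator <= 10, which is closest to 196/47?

25/6

Expand x = 196/47 as a continued fraction with the Euclidean algorithm:
  196 = 4*47 + 8, so a_0 = 4.
  47 = 5*8 + 7, so a_1 = 5.
  8 = 1*7 + 1, so a_2 = 1.
  7 = 7*1 + 0, so a_3 = 7.
so x = [4; 5, 1, 7].
Convergents (p_i = a_i*p_{i-1} + p_{i-2}, q_i = a_i*q_{i-1} + q_{i-2} with p_{-2}=0, p_{-1}=1, q_{-2}=1, q_{-1}=0), until the denominator exceeds 10:
  i=0: a_0=4, p_0 = 4*1 + 0 = 4, q_0 = 4*0 + 1 = 1.
  i=1: a_1=5, p_1 = 5*4 + 1 = 21, q_1 = 5*1 + 0 = 5.
  i=2: a_2=1, p_2 = 1*21 + 4 = 25, q_2 = 1*5 + 1 = 6.
  i=3: a_3=7, p_3 = 7*25 + 21 = 196, q_3 = 7*6 + 5 = 47.
q_3 = 47 > 10, so the last convergent with denominator <= 10 is p_2/q_2 = 25/6.
The closest fraction with denominator <= 10 is either p_2/q_2 or the intermediate fraction (k*p_2 + p_1)/(k*q_2 + q_1) with the largest k >= 1 whose denominator stays <= 10; these approach x as k grows, and every other convergent or intermediate fraction in range is farther away.
Largest k: floor((10 - q_1)/q_2) = floor((10 - 5)/6) = 0.
Since k = 0, no intermediate fraction beyond p_2/q_2 has denominator <= 10, so the convergent 25/6 is the closest (its error is |196*6 - 25*47|/(47*6) = 1/282).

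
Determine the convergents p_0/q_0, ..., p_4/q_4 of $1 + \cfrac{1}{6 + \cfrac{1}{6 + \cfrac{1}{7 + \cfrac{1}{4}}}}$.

1/1, 7/6, 43/37, 308/265, 1275/1097

Using the convergent recurrence p_i = a_i*p_{i-1} + p_{i-2}, q_i = a_i*q_{i-1} + q_{i-2} with p_{-2}=0, p_{-1}=1, q_{-2}=1, q_{-1}=0:
  i=0: a_0=1, p_0 = 1*1 + 0 = 1, q_0 = 1*0 + 1 = 1.
  i=1: a_1=6, p_1 = 6*1 + 1 = 7, q_1 = 6*1 + 0 = 6.
  i=2: a_2=6, p_2 = 6*7 + 1 = 43, q_2 = 6*6 + 1 = 37.
  i=3: a_3=7, p_3 = 7*43 + 7 = 308, q_3 = 7*37 + 6 = 265.
  i=4: a_4=4, p_4 = 4*308 + 43 = 1275, q_4 = 4*265 + 37 = 1097.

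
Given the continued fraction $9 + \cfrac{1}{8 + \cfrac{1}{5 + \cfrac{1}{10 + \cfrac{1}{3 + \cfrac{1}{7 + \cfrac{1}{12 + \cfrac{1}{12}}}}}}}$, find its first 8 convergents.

9/1, 73/8, 374/41, 3813/418, 11813/1295, 86504/9483, 1049861/115091, 12684836/1390575

Using the convergent recurrence p_i = a_i*p_{i-1} + p_{i-2}, q_i = a_i*q_{i-1} + q_{i-2} with p_{-2}=0, p_{-1}=1, q_{-2}=1, q_{-1}=0:
  i=0: a_0=9, p_0 = 9*1 + 0 = 9, q_0 = 9*0 + 1 = 1.
  i=1: a_1=8, p_1 = 8*9 + 1 = 73, q_1 = 8*1 + 0 = 8.
  i=2: a_2=5, p_2 = 5*73 + 9 = 374, q_2 = 5*8 + 1 = 41.
  i=3: a_3=10, p_3 = 10*374 + 73 = 3813, q_3 = 10*41 + 8 = 418.
  i=4: a_4=3, p_4 = 3*3813 + 374 = 11813, q_4 = 3*418 + 41 = 1295.
  i=5: a_5=7, p_5 = 7*11813 + 3813 = 86504, q_5 = 7*1295 + 418 = 9483.
  i=6: a_6=12, p_6 = 12*86504 + 11813 = 1049861, q_6 = 12*9483 + 1295 = 115091.
  i=7: a_7=12, p_7 = 12*1049861 + 86504 = 12684836, q_7 = 12*115091 + 9483 = 1390575.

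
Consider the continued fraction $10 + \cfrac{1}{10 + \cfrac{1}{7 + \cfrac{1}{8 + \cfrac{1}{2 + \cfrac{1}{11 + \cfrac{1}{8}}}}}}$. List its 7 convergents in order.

10/1, 101/10, 717/71, 5837/578, 12391/1227, 142138/14075, 1149495/113827

Using the convergent recurrence p_i = a_i*p_{i-1} + p_{i-2}, q_i = a_i*q_{i-1} + q_{i-2} with p_{-2}=0, p_{-1}=1, q_{-2}=1, q_{-1}=0:
  i=0: a_0=10, p_0 = 10*1 + 0 = 10, q_0 = 10*0 + 1 = 1.
  i=1: a_1=10, p_1 = 10*10 + 1 = 101, q_1 = 10*1 + 0 = 10.
  i=2: a_2=7, p_2 = 7*101 + 10 = 717, q_2 = 7*10 + 1 = 71.
  i=3: a_3=8, p_3 = 8*717 + 101 = 5837, q_3 = 8*71 + 10 = 578.
  i=4: a_4=2, p_4 = 2*5837 + 717 = 12391, q_4 = 2*578 + 71 = 1227.
  i=5: a_5=11, p_5 = 11*12391 + 5837 = 142138, q_5 = 11*1227 + 578 = 14075.
  i=6: a_6=8, p_6 = 8*142138 + 12391 = 1149495, q_6 = 8*14075 + 1227 = 113827.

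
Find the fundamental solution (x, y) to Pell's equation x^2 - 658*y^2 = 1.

First expand sqrt(658) as a continued fraction. With x_i = (sqrt(658) + m_i)/d_i and (m_0, d_0) = (0, 1): a_0 = floor(sqrt(658)) = 25, since 25^2 = 625 <= 658 < 676 = 26^2.
Iterate m_{i+1} = d_i*a_i - m_i, d_{i+1} = (658 - m_{i+1}^2)/d_i, a_{i+1} = floor((a_0 + m_{i+1})/d_{i+1}):
  m_1 = 1*25 - 0 = 25, d_1 = (658 - 25^2)/1 = 33/1 = 33, a_1 = floor((25 + 25)/33) = 1.
  m_2 = 33*1 - 25 = 8, d_2 = (658 - 8^2)/33 = 594/33 = 18, a_2 = floor((25 + 8)/18) = 1.
  m_3 = 18*1 - 8 = 10, d_3 = (658 - 10^2)/18 = 558/18 = 31, a_3 = floor((25 + 10)/31) = 1.
  m_4 = 31*1 - 10 = 21, d_4 = (658 - 21^2)/31 = 217/31 = 7, a_4 = floor((25 + 21)/7) = 6.
  m_5 = 7*6 - 21 = 21, d_5 = (658 - 21^2)/7 = 217/7 = 31, a_5 = floor((25 + 21)/31) = 1.
  m_6 = 31*1 - 21 = 10, d_6 = (658 - 10^2)/31 = 558/31 = 18, a_6 = floor((25 + 10)/18) = 1.
  m_7 = 18*1 - 10 = 8, d_7 = (658 - 8^2)/18 = 594/18 = 33, a_7 = floor((25 + 8)/33) = 1.
  m_8 = 33*1 - 8 = 25, d_8 = (658 - 25^2)/33 = 33/33 = 1, a_8 = floor((25 + 25)/1) = 50.
  m_9 = 1*50 - 25 = 25, d_9 = (658 - 25^2)/1 = 33/1 = 33: (m_9, d_9) = (m_1, d_1) = (25, 33), so from here the quotients repeat a_1, ..., a_8; the period length is 8.
So sqrt(658) = [25; (1, 1, 1, 6, 1, 1, 1, 50)] with period length k = 8.
k is even, so the fundamental solution of x^2 - 658y^2 = 1 is (p_{k-1}, q_{k-1}) = (p_7, q_7); compute convergents through index 7.
Convergents (p_i = a_i*p_{i-1} + p_{i-2}, q_i = a_i*q_{i-1} + q_{i-2} with p_{-2}=0, p_{-1}=1, q_{-2}=1, q_{-1}=0):
  i=0: a_0=25, p_0 = 25*1 + 0 = 25, q_0 = 25*0 + 1 = 1.
  i=1: a_1=1, p_1 = 1*25 + 1 = 26, q_1 = 1*1 + 0 = 1.
  i=2: a_2=1, p_2 = 1*26 + 25 = 51, q_2 = 1*1 + 1 = 2.
  i=3: a_3=1, p_3 = 1*51 + 26 = 77, q_3 = 1*2 + 1 = 3.
  i=4: a_4=6, p_4 = 6*77 + 51 = 513, q_4 = 6*3 + 2 = 20.
  i=5: a_5=1, p_5 = 1*513 + 77 = 590, q_5 = 1*20 + 3 = 23.
  i=6: a_6=1, p_6 = 1*590 + 513 = 1103, q_6 = 1*23 + 20 = 43.
  i=7: a_7=1, p_7 = 1*1103 + 590 = 1693, q_7 = 1*43 + 23 = 66.
Check: 1693^2 - 658*66^2 = 2866249 - 2866248 = 1, so (x, y) = (1693, 66) solves the equation, and by the theorem it is the least positive solution.

(x, y) = (1693, 66)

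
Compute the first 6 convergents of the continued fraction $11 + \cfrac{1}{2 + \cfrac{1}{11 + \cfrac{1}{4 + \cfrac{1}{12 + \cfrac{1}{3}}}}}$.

Using the convergent recurrence p_i = a_i*p_{i-1} + p_{i-2}, q_i = a_i*q_{i-1} + q_{i-2} with p_{-2}=0, p_{-1}=1, q_{-2}=1, q_{-1}=0:
  i=0: a_0=11, p_0 = 11*1 + 0 = 11, q_0 = 11*0 + 1 = 1.
  i=1: a_1=2, p_1 = 2*11 + 1 = 23, q_1 = 2*1 + 0 = 2.
  i=2: a_2=11, p_2 = 11*23 + 11 = 264, q_2 = 11*2 + 1 = 23.
  i=3: a_3=4, p_3 = 4*264 + 23 = 1079, q_3 = 4*23 + 2 = 94.
  i=4: a_4=12, p_4 = 12*1079 + 264 = 13212, q_4 = 12*94 + 23 = 1151.
  i=5: a_5=3, p_5 = 3*13212 + 1079 = 40715, q_5 = 3*1151 + 94 = 3547.

11/1, 23/2, 264/23, 1079/94, 13212/1151, 40715/3547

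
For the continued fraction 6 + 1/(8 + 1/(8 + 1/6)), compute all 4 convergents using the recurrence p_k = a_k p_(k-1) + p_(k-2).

Using the convergent recurrence p_i = a_i*p_{i-1} + p_{i-2}, q_i = a_i*q_{i-1} + q_{i-2} with p_{-2}=0, p_{-1}=1, q_{-2}=1, q_{-1}=0:
  i=0: a_0=6, p_0 = 6*1 + 0 = 6, q_0 = 6*0 + 1 = 1.
  i=1: a_1=8, p_1 = 8*6 + 1 = 49, q_1 = 8*1 + 0 = 8.
  i=2: a_2=8, p_2 = 8*49 + 6 = 398, q_2 = 8*8 + 1 = 65.
  i=3: a_3=6, p_3 = 6*398 + 49 = 2437, q_3 = 6*65 + 8 = 398.

6/1, 49/8, 398/65, 2437/398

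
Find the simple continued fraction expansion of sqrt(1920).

Write x_i = (sqrt(1920) + m_i)/d_i with (m_0, d_0) = (0, 1). a_0 = floor(sqrt(1920)) = 43, since 43^2 = 1849 <= 1920 < 1936 = 44^2.
Iterate m_{i+1} = d_i*a_i - m_i, d_{i+1} = (1920 - m_{i+1}^2)/d_i, a_{i+1} = floor((a_0 + m_{i+1})/d_{i+1}):
  m_1 = 1*43 - 0 = 43, d_1 = (1920 - 43^2)/1 = 71/1 = 71, a_1 = floor((43 + 43)/71) = 1.
  m_2 = 71*1 - 43 = 28, d_2 = (1920 - 28^2)/71 = 1136/71 = 16, a_2 = floor((43 + 28)/16) = 4.
  m_3 = 16*4 - 28 = 36, d_3 = (1920 - 36^2)/16 = 624/16 = 39, a_3 = floor((43 + 36)/39) = 2.
  m_4 = 39*2 - 36 = 42, d_4 = (1920 - 42^2)/39 = 156/39 = 4, a_4 = floor((43 + 42)/4) = 21.
  m_5 = 4*21 - 42 = 42, d_5 = (1920 - 42^2)/4 = 156/4 = 39, a_5 = floor((43 + 42)/39) = 2.
  m_6 = 39*2 - 42 = 36, d_6 = (1920 - 36^2)/39 = 624/39 = 16, a_6 = floor((43 + 36)/16) = 4.
  m_7 = 16*4 - 36 = 28, d_7 = (1920 - 28^2)/16 = 1136/16 = 71, a_7 = floor((43 + 28)/71) = 1.
  m_8 = 71*1 - 28 = 43, d_8 = (1920 - 43^2)/71 = 71/71 = 1, a_8 = floor((43 + 43)/1) = 86.
  m_9 = 1*86 - 43 = 43, d_9 = (1920 - 43^2)/1 = 71/1 = 71: (m_9, d_9) = (m_1, d_1) = (43, 71), so from here the quotients repeat a_1, ..., a_8; the period length is 8.
Hence the expansion of sqrt(1920) is a_0 = 43 followed by the repeating block 1, 4, 2, 21, 2, 4, 1, 86 (period 8).

[43; (1, 4, 2, 21, 2, 4, 1, 86)]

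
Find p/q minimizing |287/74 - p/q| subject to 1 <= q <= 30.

97/25

Expand x = 287/74 as a continued fraction with the Euclidean algorithm:
  287 = 3*74 + 65, so a_0 = 3.
  74 = 1*65 + 9, so a_1 = 1.
  65 = 7*9 + 2, so a_2 = 7.
  9 = 4*2 + 1, so a_3 = 4.
  2 = 2*1 + 0, so a_4 = 2.
so x = [3; 1, 7, 4, 2].
Convergents (p_i = a_i*p_{i-1} + p_{i-2}, q_i = a_i*q_{i-1} + q_{i-2} with p_{-2}=0, p_{-1}=1, q_{-2}=1, q_{-1}=0), until the denominator exceeds 30:
  i=0: a_0=3, p_0 = 3*1 + 0 = 3, q_0 = 3*0 + 1 = 1.
  i=1: a_1=1, p_1 = 1*3 + 1 = 4, q_1 = 1*1 + 0 = 1.
  i=2: a_2=7, p_2 = 7*4 + 3 = 31, q_2 = 7*1 + 1 = 8.
  i=3: a_3=4, p_3 = 4*31 + 4 = 128, q_3 = 4*8 + 1 = 33.
q_3 = 33 > 30, so the last convergent with denominator <= 30 is p_2/q_2 = 31/8.
The closest fraction with denominator <= 30 is either p_2/q_2 or the intermediate fraction (k*p_2 + p_1)/(k*q_2 + q_1) with the largest k >= 1 whose denominator stays <= 30; these approach x as k grows, and every other convergent or intermediate fraction in range is farther away.
Largest k: floor((30 - q_1)/q_2) = floor((30 - 1)/8) = 3.
That gives (3*31 + 4)/(3*8 + 1) = 97/25.
Compare the errors: |x - 31/8| = |287*8 - 31*74|/(74*8) = 2/592, and |x - 97/25| = |287*25 - 97*74|/(74*25) = 3/1850.
Cross-multiplying, 3*592 = 1776 < 3700 = 2*1850, so 3/1850 is smaller: the intermediate fraction 97/25 is closer to x than 31/8.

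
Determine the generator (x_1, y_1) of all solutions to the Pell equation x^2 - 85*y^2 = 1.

First expand sqrt(85) as a continued fraction. With x_i = (sqrt(85) + m_i)/d_i and (m_0, d_0) = (0, 1): a_0 = floor(sqrt(85)) = 9, since 9^2 = 81 <= 85 < 100 = 10^2.
Iterate m_{i+1} = d_i*a_i - m_i, d_{i+1} = (85 - m_{i+1}^2)/d_i, a_{i+1} = floor((a_0 + m_{i+1})/d_{i+1}):
  m_1 = 1*9 - 0 = 9, d_1 = (85 - 9^2)/1 = 4/1 = 4, a_1 = floor((9 + 9)/4) = 4.
  m_2 = 4*4 - 9 = 7, d_2 = (85 - 7^2)/4 = 36/4 = 9, a_2 = floor((9 + 7)/9) = 1.
  m_3 = 9*1 - 7 = 2, d_3 = (85 - 2^2)/9 = 81/9 = 9, a_3 = floor((9 + 2)/9) = 1.
  m_4 = 9*1 - 2 = 7, d_4 = (85 - 7^2)/9 = 36/9 = 4, a_4 = floor((9 + 7)/4) = 4.
  m_5 = 4*4 - 7 = 9, d_5 = (85 - 9^2)/4 = 4/4 = 1, a_5 = floor((9 + 9)/1) = 18.
  m_6 = 1*18 - 9 = 9, d_6 = (85 - 9^2)/1 = 4/1 = 4: (m_6, d_6) = (m_1, d_1) = (9, 4), so from here the quotients repeat a_1, ..., a_5; the period length is 5.
So sqrt(85) = [9; (4, 1, 1, 4, 18)] with period length k = 5.
k is odd, so (p_{k-1}, q_{k-1}) only solves x^2 - 85y^2 = -1 and the fundamental solution of x^2 - 85y^2 = 1 is (p_{2k-1}, q_{2k-1}) = (p_9, q_9); compute convergents through index 9, running through the period twice.
Convergents (p_i = a_i*p_{i-1} + p_{i-2}, q_i = a_i*q_{i-1} + q_{i-2} with p_{-2}=0, p_{-1}=1, q_{-2}=1, q_{-1}=0):
  i=0: a_0=9, p_0 = 9*1 + 0 = 9, q_0 = 9*0 + 1 = 1.
  i=1: a_1=4, p_1 = 4*9 + 1 = 37, q_1 = 4*1 + 0 = 4.
  i=2: a_2=1, p_2 = 1*37 + 9 = 46, q_2 = 1*4 + 1 = 5.
  i=3: a_3=1, p_3 = 1*46 + 37 = 83, q_3 = 1*5 + 4 = 9.
  i=4: a_4=4, p_4 = 4*83 + 46 = 378, q_4 = 4*9 + 5 = 41.
  i=5: a_5=18, p_5 = 18*378 + 83 = 6887, q_5 = 18*41 + 9 = 747.
  i=6: a_6=4, p_6 = 4*6887 + 378 = 27926, q_6 = 4*747 + 41 = 3029.
  i=7: a_7=1, p_7 = 1*27926 + 6887 = 34813, q_7 = 1*3029 + 747 = 3776.
  i=8: a_8=1, p_8 = 1*34813 + 27926 = 62739, q_8 = 1*3776 + 3029 = 6805.
  i=9: a_9=4, p_9 = 4*62739 + 34813 = 285769, q_9 = 4*6805 + 3776 = 30996.
Indeed p_4^2 - 85*q_4^2 = 142884 - 142885 = -1, not +1.
Check: 285769^2 - 85*30996^2 = 81663921361 - 81663921360 = 1, so (x, y) = (285769, 30996) solves the equation, and by the theorem it is the least positive solution.

(x, y) = (285769, 30996)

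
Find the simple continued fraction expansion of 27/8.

Run the Euclidean algorithm on 27 and 8; the successive quotients are the partial quotients a_0, a_1, ... (each step inverts the fractional part left over by the previous one):
  27 = 3*8 + 3, so a_0 = 3.
  8 = 2*3 + 2, so a_1 = 2.
  3 = 1*2 + 1, so a_2 = 1.
  2 = 2*1 + 0, so a_3 = 2.
The remainder reaches 0 after 4 divisions, so the expansion has 4 partial quotients, read off in order.

[3; 2, 1, 2]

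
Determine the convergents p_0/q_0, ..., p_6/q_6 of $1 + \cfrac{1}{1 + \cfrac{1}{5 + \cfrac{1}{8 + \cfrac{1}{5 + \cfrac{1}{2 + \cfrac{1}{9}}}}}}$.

1/1, 2/1, 11/6, 90/49, 461/251, 1012/551, 9569/5210

Using the convergent recurrence p_i = a_i*p_{i-1} + p_{i-2}, q_i = a_i*q_{i-1} + q_{i-2} with p_{-2}=0, p_{-1}=1, q_{-2}=1, q_{-1}=0:
  i=0: a_0=1, p_0 = 1*1 + 0 = 1, q_0 = 1*0 + 1 = 1.
  i=1: a_1=1, p_1 = 1*1 + 1 = 2, q_1 = 1*1 + 0 = 1.
  i=2: a_2=5, p_2 = 5*2 + 1 = 11, q_2 = 5*1 + 1 = 6.
  i=3: a_3=8, p_3 = 8*11 + 2 = 90, q_3 = 8*6 + 1 = 49.
  i=4: a_4=5, p_4 = 5*90 + 11 = 461, q_4 = 5*49 + 6 = 251.
  i=5: a_5=2, p_5 = 2*461 + 90 = 1012, q_5 = 2*251 + 49 = 551.
  i=6: a_6=9, p_6 = 9*1012 + 461 = 9569, q_6 = 9*551 + 251 = 5210.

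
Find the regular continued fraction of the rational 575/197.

[2; 1, 11, 3, 5]

Run the Euclidean algorithm on 575 and 197; the successive quotients are the partial quotients a_0, a_1, ... (each step inverts the fractional part left over by the previous one):
  575 = 2*197 + 181, so a_0 = 2.
  197 = 1*181 + 16, so a_1 = 1.
  181 = 11*16 + 5, so a_2 = 11.
  16 = 3*5 + 1, so a_3 = 3.
  5 = 5*1 + 0, so a_4 = 5.
The remainder reaches 0 after 5 divisions, so the expansion has 5 partial quotients, read off in order.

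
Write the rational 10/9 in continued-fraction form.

[1; 9]

Run the Euclidean algorithm on 10 and 9; the successive quotients are the partial quotients a_0, a_1, ... (each step inverts the fractional part left over by the previous one):
  10 = 1*9 + 1, so a_0 = 1.
  9 = 9*1 + 0, so a_1 = 9.
The remainder reaches 0 after 2 divisions, so the expansion has 2 partial quotients, read off in order.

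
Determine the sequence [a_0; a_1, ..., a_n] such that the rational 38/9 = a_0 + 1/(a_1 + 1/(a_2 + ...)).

[4; 4, 2]

Run the Euclidean algorithm on 38 and 9; the successive quotients are the partial quotients a_0, a_1, ... (each step inverts the fractional part left over by the previous one):
  38 = 4*9 + 2, so a_0 = 4.
  9 = 4*2 + 1, so a_1 = 4.
  2 = 2*1 + 0, so a_2 = 2.
The remainder reaches 0 after 3 divisions, so the expansion has 3 partial quotients, read off in order.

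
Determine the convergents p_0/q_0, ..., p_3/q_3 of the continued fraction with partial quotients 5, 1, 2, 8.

5/1, 6/1, 17/3, 142/25

Using the convergent recurrence p_i = a_i*p_{i-1} + p_{i-2}, q_i = a_i*q_{i-1} + q_{i-2} with p_{-2}=0, p_{-1}=1, q_{-2}=1, q_{-1}=0:
  i=0: a_0=5, p_0 = 5*1 + 0 = 5, q_0 = 5*0 + 1 = 1.
  i=1: a_1=1, p_1 = 1*5 + 1 = 6, q_1 = 1*1 + 0 = 1.
  i=2: a_2=2, p_2 = 2*6 + 5 = 17, q_2 = 2*1 + 1 = 3.
  i=3: a_3=8, p_3 = 8*17 + 6 = 142, q_3 = 8*3 + 1 = 25.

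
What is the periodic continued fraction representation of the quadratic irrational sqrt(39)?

Write x_i = (sqrt(39) + m_i)/d_i with (m_0, d_0) = (0, 1). a_0 = floor(sqrt(39)) = 6, since 6^2 = 36 <= 39 < 49 = 7^2.
Iterate m_{i+1} = d_i*a_i - m_i, d_{i+1} = (39 - m_{i+1}^2)/d_i, a_{i+1} = floor((a_0 + m_{i+1})/d_{i+1}):
  m_1 = 1*6 - 0 = 6, d_1 = (39 - 6^2)/1 = 3/1 = 3, a_1 = floor((6 + 6)/3) = 4.
  m_2 = 3*4 - 6 = 6, d_2 = (39 - 6^2)/3 = 3/3 = 1, a_2 = floor((6 + 6)/1) = 12.
  m_3 = 1*12 - 6 = 6, d_3 = (39 - 6^2)/1 = 3/1 = 3: (m_3, d_3) = (m_1, d_1) = (6, 3), so from here the quotients repeat a_1, a_2; the period length is 2.
Hence the expansion of sqrt(39) is a_0 = 6 followed by the repeating block 4, 12 (period 2).

[6; (4, 12)]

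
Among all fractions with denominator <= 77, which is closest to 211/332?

47/74

Expand x = 211/332 as a continued fraction with the Euclidean algorithm:
  211 = 0*332 + 211, so a_0 = 0.
  332 = 1*211 + 121, so a_1 = 1.
  211 = 1*121 + 90, so a_2 = 1.
  121 = 1*90 + 31, so a_3 = 1.
  90 = 2*31 + 28, so a_4 = 2.
  31 = 1*28 + 3, so a_5 = 1.
  28 = 9*3 + 1, so a_6 = 9.
  3 = 3*1 + 0, so a_7 = 3.
so x = [0; 1, 1, 1, 2, 1, 9, 3].
Convergents (p_i = a_i*p_{i-1} + p_{i-2}, q_i = a_i*q_{i-1} + q_{i-2} with p_{-2}=0, p_{-1}=1, q_{-2}=1, q_{-1}=0), until the denominator exceeds 77:
  i=0: a_0=0, p_0 = 0*1 + 0 = 0, q_0 = 0*0 + 1 = 1.
  i=1: a_1=1, p_1 = 1*0 + 1 = 1, q_1 = 1*1 + 0 = 1.
  i=2: a_2=1, p_2 = 1*1 + 0 = 1, q_2 = 1*1 + 1 = 2.
  i=3: a_3=1, p_3 = 1*1 + 1 = 2, q_3 = 1*2 + 1 = 3.
  i=4: a_4=2, p_4 = 2*2 + 1 = 5, q_4 = 2*3 + 2 = 8.
  i=5: a_5=1, p_5 = 1*5 + 2 = 7, q_5 = 1*8 + 3 = 11.
  i=6: a_6=9, p_6 = 9*7 + 5 = 68, q_6 = 9*11 + 8 = 107.
q_6 = 107 > 77, so the last convergent with denominator <= 77 is p_5/q_5 = 7/11.
The closest fraction with denominator <= 77 is either p_5/q_5 or the intermediate fraction (k*p_5 + p_4)/(k*q_5 + q_4) with the largest k >= 1 whose denominator stays <= 77; these approach x as k grows, and every other convergent or intermediate fraction in range is farther away.
Largest k: floor((77 - q_4)/q_5) = floor((77 - 8)/11) = 6.
That gives (6*7 + 5)/(6*11 + 8) = 47/74.
Compare the errors: |x - 7/11| = |211*11 - 7*332|/(332*11) = 3/3652, and |x - 47/74| = |211*74 - 47*332|/(332*74) = 10/24568.
Cross-multiplying, 10*3652 = 36520 < 73704 = 3*24568, so 10/24568 is smaller: the intermediate fraction 47/74 is closer to x than 7/11.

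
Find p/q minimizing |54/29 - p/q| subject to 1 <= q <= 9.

Expand x = 54/29 as a continued fraction with the Euclidean algorithm:
  54 = 1*29 + 25, so a_0 = 1.
  29 = 1*25 + 4, so a_1 = 1.
  25 = 6*4 + 1, so a_2 = 6.
  4 = 4*1 + 0, so a_3 = 4.
so x = [1; 1, 6, 4].
Convergents (p_i = a_i*p_{i-1} + p_{i-2}, q_i = a_i*q_{i-1} + q_{i-2} with p_{-2}=0, p_{-1}=1, q_{-2}=1, q_{-1}=0), until the denominator exceeds 9:
  i=0: a_0=1, p_0 = 1*1 + 0 = 1, q_0 = 1*0 + 1 = 1.
  i=1: a_1=1, p_1 = 1*1 + 1 = 2, q_1 = 1*1 + 0 = 1.
  i=2: a_2=6, p_2 = 6*2 + 1 = 13, q_2 = 6*1 + 1 = 7.
  i=3: a_3=4, p_3 = 4*13 + 2 = 54, q_3 = 4*7 + 1 = 29.
q_3 = 29 > 9, so the last convergent with denominator <= 9 is p_2/q_2 = 13/7.
The closest fraction with denominator <= 9 is either p_2/q_2 or the intermediate fraction (k*p_2 + p_1)/(k*q_2 + q_1) with the largest k >= 1 whose denominator stays <= 9; these approach x as k grows, and every other convergent or intermediate fraction in range is farther away.
Largest k: floor((9 - q_1)/q_2) = floor((9 - 1)/7) = 1.
That gives (1*13 + 2)/(1*7 + 1) = 15/8.
Compare the errors: |x - 13/7| = |54*7 - 13*29|/(29*7) = 1/203, and |x - 15/8| = |54*8 - 15*29|/(29*8) = 3/232.
Cross-multiplying, 1*232 = 232 < 609 = 3*203, so 1/203 is smaller: the convergent 13/7 is closer to x than 15/8.

13/7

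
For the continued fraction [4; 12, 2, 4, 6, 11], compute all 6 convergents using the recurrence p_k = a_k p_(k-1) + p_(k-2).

4/1, 49/12, 102/25, 457/112, 2844/697, 31741/7779

Using the convergent recurrence p_i = a_i*p_{i-1} + p_{i-2}, q_i = a_i*q_{i-1} + q_{i-2} with p_{-2}=0, p_{-1}=1, q_{-2}=1, q_{-1}=0:
  i=0: a_0=4, p_0 = 4*1 + 0 = 4, q_0 = 4*0 + 1 = 1.
  i=1: a_1=12, p_1 = 12*4 + 1 = 49, q_1 = 12*1 + 0 = 12.
  i=2: a_2=2, p_2 = 2*49 + 4 = 102, q_2 = 2*12 + 1 = 25.
  i=3: a_3=4, p_3 = 4*102 + 49 = 457, q_3 = 4*25 + 12 = 112.
  i=4: a_4=6, p_4 = 6*457 + 102 = 2844, q_4 = 6*112 + 25 = 697.
  i=5: a_5=11, p_5 = 11*2844 + 457 = 31741, q_5 = 11*697 + 112 = 7779.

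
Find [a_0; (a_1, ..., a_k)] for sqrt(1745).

[41; (1, 3, 2, 2, 3, 1, 82)]

Write x_i = (sqrt(1745) + m_i)/d_i with (m_0, d_0) = (0, 1). a_0 = floor(sqrt(1745)) = 41, since 41^2 = 1681 <= 1745 < 1764 = 42^2.
Iterate m_{i+1} = d_i*a_i - m_i, d_{i+1} = (1745 - m_{i+1}^2)/d_i, a_{i+1} = floor((a_0 + m_{i+1})/d_{i+1}):
  m_1 = 1*41 - 0 = 41, d_1 = (1745 - 41^2)/1 = 64/1 = 64, a_1 = floor((41 + 41)/64) = 1.
  m_2 = 64*1 - 41 = 23, d_2 = (1745 - 23^2)/64 = 1216/64 = 19, a_2 = floor((41 + 23)/19) = 3.
  m_3 = 19*3 - 23 = 34, d_3 = (1745 - 34^2)/19 = 589/19 = 31, a_3 = floor((41 + 34)/31) = 2.
  m_4 = 31*2 - 34 = 28, d_4 = (1745 - 28^2)/31 = 961/31 = 31, a_4 = floor((41 + 28)/31) = 2.
  m_5 = 31*2 - 28 = 34, d_5 = (1745 - 34^2)/31 = 589/31 = 19, a_5 = floor((41 + 34)/19) = 3.
  m_6 = 19*3 - 34 = 23, d_6 = (1745 - 23^2)/19 = 1216/19 = 64, a_6 = floor((41 + 23)/64) = 1.
  m_7 = 64*1 - 23 = 41, d_7 = (1745 - 41^2)/64 = 64/64 = 1, a_7 = floor((41 + 41)/1) = 82.
  m_8 = 1*82 - 41 = 41, d_8 = (1745 - 41^2)/1 = 64/1 = 64: (m_8, d_8) = (m_1, d_1) = (41, 64), so from here the quotients repeat a_1, ..., a_7; the period length is 7.
Hence the expansion of sqrt(1745) is a_0 = 41 followed by the repeating block 1, 3, 2, 2, 3, 1, 82 (period 7).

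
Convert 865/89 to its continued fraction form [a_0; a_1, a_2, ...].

Run the Euclidean algorithm on 865 and 89; the successive quotients are the partial quotients a_0, a_1, ... (each step inverts the fractional part left over by the previous one):
  865 = 9*89 + 64, so a_0 = 9.
  89 = 1*64 + 25, so a_1 = 1.
  64 = 2*25 + 14, so a_2 = 2.
  25 = 1*14 + 11, so a_3 = 1.
  14 = 1*11 + 3, so a_4 = 1.
  11 = 3*3 + 2, so a_5 = 3.
  3 = 1*2 + 1, so a_6 = 1.
  2 = 2*1 + 0, so a_7 = 2.
The remainder reaches 0 after 8 divisions, so the expansion has 8 partial quotients, read off in order.

[9; 1, 2, 1, 1, 3, 1, 2]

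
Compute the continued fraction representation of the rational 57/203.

[0; 3, 1, 1, 3, 1, 1, 3]

Run the Euclidean algorithm on 57 and 203; the successive quotients are the partial quotients a_0, a_1, ... (each step inverts the fractional part left over by the previous one):
  57 = 0*203 + 57, so a_0 = 0.
  203 = 3*57 + 32, so a_1 = 3.
  57 = 1*32 + 25, so a_2 = 1.
  32 = 1*25 + 7, so a_3 = 1.
  25 = 3*7 + 4, so a_4 = 3.
  7 = 1*4 + 3, so a_5 = 1.
  4 = 1*3 + 1, so a_6 = 1.
  3 = 3*1 + 0, so a_7 = 3.
The remainder reaches 0 after 8 divisions, so the expansion has 8 partial quotients, read off in order.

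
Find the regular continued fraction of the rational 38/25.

[1; 1, 1, 12]

Run the Euclidean algorithm on 38 and 25; the successive quotients are the partial quotients a_0, a_1, ... (each step inverts the fractional part left over by the previous one):
  38 = 1*25 + 13, so a_0 = 1.
  25 = 1*13 + 12, so a_1 = 1.
  13 = 1*12 + 1, so a_2 = 1.
  12 = 12*1 + 0, so a_3 = 12.
The remainder reaches 0 after 4 divisions, so the expansion has 4 partial quotients, read off in order.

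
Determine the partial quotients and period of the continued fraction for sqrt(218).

Write x_i = (sqrt(218) + m_i)/d_i with (m_0, d_0) = (0, 1). a_0 = floor(sqrt(218)) = 14, since 14^2 = 196 <= 218 < 225 = 15^2.
Iterate m_{i+1} = d_i*a_i - m_i, d_{i+1} = (218 - m_{i+1}^2)/d_i, a_{i+1} = floor((a_0 + m_{i+1})/d_{i+1}):
  m_1 = 1*14 - 0 = 14, d_1 = (218 - 14^2)/1 = 22/1 = 22, a_1 = floor((14 + 14)/22) = 1.
  m_2 = 22*1 - 14 = 8, d_2 = (218 - 8^2)/22 = 154/22 = 7, a_2 = floor((14 + 8)/7) = 3.
  m_3 = 7*3 - 8 = 13, d_3 = (218 - 13^2)/7 = 49/7 = 7, a_3 = floor((14 + 13)/7) = 3.
  m_4 = 7*3 - 13 = 8, d_4 = (218 - 8^2)/7 = 154/7 = 22, a_4 = floor((14 + 8)/22) = 1.
  m_5 = 22*1 - 8 = 14, d_5 = (218 - 14^2)/22 = 22/22 = 1, a_5 = floor((14 + 14)/1) = 28.
  m_6 = 1*28 - 14 = 14, d_6 = (218 - 14^2)/1 = 22/1 = 22: (m_6, d_6) = (m_1, d_1) = (14, 22), so from here the quotients repeat a_1, ..., a_5; the period length is 5.
Hence the expansion of sqrt(218) is a_0 = 14 followed by the repeating block 1, 3, 3, 1, 28 (period 5).

[14; (1, 3, 3, 1, 28)]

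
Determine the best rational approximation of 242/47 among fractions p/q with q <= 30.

139/27

Expand x = 242/47 as a continued fraction with the Euclidean algorithm:
  242 = 5*47 + 7, so a_0 = 5.
  47 = 6*7 + 5, so a_1 = 6.
  7 = 1*5 + 2, so a_2 = 1.
  5 = 2*2 + 1, so a_3 = 2.
  2 = 2*1 + 0, so a_4 = 2.
so x = [5; 6, 1, 2, 2].
Convergents (p_i = a_i*p_{i-1} + p_{i-2}, q_i = a_i*q_{i-1} + q_{i-2} with p_{-2}=0, p_{-1}=1, q_{-2}=1, q_{-1}=0), until the denominator exceeds 30:
  i=0: a_0=5, p_0 = 5*1 + 0 = 5, q_0 = 5*0 + 1 = 1.
  i=1: a_1=6, p_1 = 6*5 + 1 = 31, q_1 = 6*1 + 0 = 6.
  i=2: a_2=1, p_2 = 1*31 + 5 = 36, q_2 = 1*6 + 1 = 7.
  i=3: a_3=2, p_3 = 2*36 + 31 = 103, q_3 = 2*7 + 6 = 20.
  i=4: a_4=2, p_4 = 2*103 + 36 = 242, q_4 = 2*20 + 7 = 47.
q_4 = 47 > 30, so the last convergent with denominator <= 30 is p_3/q_3 = 103/20.
The closest fraction with denominator <= 30 is either p_3/q_3 or the intermediate fraction (k*p_3 + p_2)/(k*q_3 + q_2) with the largest k >= 1 whose denominator stays <= 30; these approach x as k grows, and every other convergent or intermediate fraction in range is farther away.
Largest k: floor((30 - q_2)/q_3) = floor((30 - 7)/20) = 1.
That gives (1*103 + 36)/(1*20 + 7) = 139/27.
Compare the errors: |x - 103/20| = |242*20 - 103*47|/(47*20) = 1/940, and |x - 139/27| = |242*27 - 139*47|/(47*27) = 1/1269.
Cross-multiplying, 1*940 = 940 < 1269 = 1*1269, so 1/1269 is smaller: the intermediate fraction 139/27 is closer to x than 103/20.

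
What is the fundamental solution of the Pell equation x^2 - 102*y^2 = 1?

(x, y) = (101, 10)

First expand sqrt(102) as a continued fraction. With x_i = (sqrt(102) + m_i)/d_i and (m_0, d_0) = (0, 1): a_0 = floor(sqrt(102)) = 10, since 10^2 = 100 <= 102 < 121 = 11^2.
Iterate m_{i+1} = d_i*a_i - m_i, d_{i+1} = (102 - m_{i+1}^2)/d_i, a_{i+1} = floor((a_0 + m_{i+1})/d_{i+1}):
  m_1 = 1*10 - 0 = 10, d_1 = (102 - 10^2)/1 = 2/1 = 2, a_1 = floor((10 + 10)/2) = 10.
  m_2 = 2*10 - 10 = 10, d_2 = (102 - 10^2)/2 = 2/2 = 1, a_2 = floor((10 + 10)/1) = 20.
  m_3 = 1*20 - 10 = 10, d_3 = (102 - 10^2)/1 = 2/1 = 2: (m_3, d_3) = (m_1, d_1) = (10, 2), so from here the quotients repeat a_1, a_2; the period length is 2.
So sqrt(102) = [10; (10, 20)] with period length k = 2.
k is even, so the fundamental solution of x^2 - 102y^2 = 1 is (p_{k-1}, q_{k-1}) = (p_1, q_1); compute convergents through index 1.
Convergents (p_i = a_i*p_{i-1} + p_{i-2}, q_i = a_i*q_{i-1} + q_{i-2} with p_{-2}=0, p_{-1}=1, q_{-2}=1, q_{-1}=0):
  i=0: a_0=10, p_0 = 10*1 + 0 = 10, q_0 = 10*0 + 1 = 1.
  i=1: a_1=10, p_1 = 10*10 + 1 = 101, q_1 = 10*1 + 0 = 10.
Check: 101^2 - 102*10^2 = 10201 - 10200 = 1, so (x, y) = (101, 10) solves the equation, and by the theorem it is the least positive solution.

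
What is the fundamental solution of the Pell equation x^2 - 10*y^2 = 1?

(x, y) = (19, 6)

First expand sqrt(10) as a continued fraction. With x_i = (sqrt(10) + m_i)/d_i and (m_0, d_0) = (0, 1): a_0 = floor(sqrt(10)) = 3, since 3^2 = 9 <= 10 < 16 = 4^2.
Iterate m_{i+1} = d_i*a_i - m_i, d_{i+1} = (10 - m_{i+1}^2)/d_i, a_{i+1} = floor((a_0 + m_{i+1})/d_{i+1}):
  m_1 = 1*3 - 0 = 3, d_1 = (10 - 3^2)/1 = 1/1 = 1, a_1 = floor((3 + 3)/1) = 6.
  m_2 = 1*6 - 3 = 3, d_2 = (10 - 3^2)/1 = 1/1 = 1: (m_2, d_2) = (m_1, d_1) = (3, 1), so from here the quotient a_1 repeats; the period length is 1.
So sqrt(10) = [3; (6)] with period length k = 1.
k is odd, so (p_{k-1}, q_{k-1}) only solves x^2 - 10y^2 = -1 and the fundamental solution of x^2 - 10y^2 = 1 is (p_{2k-1}, q_{2k-1}) = (p_1, q_1); compute convergents through index 1, running through the period twice.
Convergents (p_i = a_i*p_{i-1} + p_{i-2}, q_i = a_i*q_{i-1} + q_{i-2} with p_{-2}=0, p_{-1}=1, q_{-2}=1, q_{-1}=0):
  i=0: a_0=3, p_0 = 3*1 + 0 = 3, q_0 = 3*0 + 1 = 1.
  i=1: a_1=6, p_1 = 6*3 + 1 = 19, q_1 = 6*1 + 0 = 6.
Indeed p_0^2 - 10*q_0^2 = 9 - 10 = -1, not +1.
Check: 19^2 - 10*6^2 = 361 - 360 = 1, so (x, y) = (19, 6) solves the equation, and by the theorem it is the least positive solution.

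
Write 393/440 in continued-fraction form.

Run the Euclidean algorithm on 393 and 440; the successive quotients are the partial quotients a_0, a_1, ... (each step inverts the fractional part left over by the previous one):
  393 = 0*440 + 393, so a_0 = 0.
  440 = 1*393 + 47, so a_1 = 1.
  393 = 8*47 + 17, so a_2 = 8.
  47 = 2*17 + 13, so a_3 = 2.
  17 = 1*13 + 4, so a_4 = 1.
  13 = 3*4 + 1, so a_5 = 3.
  4 = 4*1 + 0, so a_6 = 4.
The remainder reaches 0 after 7 divisions, so the expansion has 7 partial quotients, read off in order.

[0; 1, 8, 2, 1, 3, 4]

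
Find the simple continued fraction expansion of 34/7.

[4; 1, 6]

Run the Euclidean algorithm on 34 and 7; the successive quotients are the partial quotients a_0, a_1, ... (each step inverts the fractional part left over by the previous one):
  34 = 4*7 + 6, so a_0 = 4.
  7 = 1*6 + 1, so a_1 = 1.
  6 = 6*1 + 0, so a_2 = 6.
The remainder reaches 0 after 3 divisions, so the expansion has 3 partial quotients, read off in order.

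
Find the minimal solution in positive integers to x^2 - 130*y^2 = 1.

First expand sqrt(130) as a continued fraction. With x_i = (sqrt(130) + m_i)/d_i and (m_0, d_0) = (0, 1): a_0 = floor(sqrt(130)) = 11, since 11^2 = 121 <= 130 < 144 = 12^2.
Iterate m_{i+1} = d_i*a_i - m_i, d_{i+1} = (130 - m_{i+1}^2)/d_i, a_{i+1} = floor((a_0 + m_{i+1})/d_{i+1}):
  m_1 = 1*11 - 0 = 11, d_1 = (130 - 11^2)/1 = 9/1 = 9, a_1 = floor((11 + 11)/9) = 2.
  m_2 = 9*2 - 11 = 7, d_2 = (130 - 7^2)/9 = 81/9 = 9, a_2 = floor((11 + 7)/9) = 2.
  m_3 = 9*2 - 7 = 11, d_3 = (130 - 11^2)/9 = 9/9 = 1, a_3 = floor((11 + 11)/1) = 22.
  m_4 = 1*22 - 11 = 11, d_4 = (130 - 11^2)/1 = 9/1 = 9: (m_4, d_4) = (m_1, d_1) = (11, 9), so from here the quotients repeat a_1, ..., a_3; the period length is 3.
So sqrt(130) = [11; (2, 2, 22)] with period length k = 3.
k is odd, so (p_{k-1}, q_{k-1}) only solves x^2 - 130y^2 = -1 and the fundamental solution of x^2 - 130y^2 = 1 is (p_{2k-1}, q_{2k-1}) = (p_5, q_5); compute convergents through index 5, running through the period twice.
Convergents (p_i = a_i*p_{i-1} + p_{i-2}, q_i = a_i*q_{i-1} + q_{i-2} with p_{-2}=0, p_{-1}=1, q_{-2}=1, q_{-1}=0):
  i=0: a_0=11, p_0 = 11*1 + 0 = 11, q_0 = 11*0 + 1 = 1.
  i=1: a_1=2, p_1 = 2*11 + 1 = 23, q_1 = 2*1 + 0 = 2.
  i=2: a_2=2, p_2 = 2*23 + 11 = 57, q_2 = 2*2 + 1 = 5.
  i=3: a_3=22, p_3 = 22*57 + 23 = 1277, q_3 = 22*5 + 2 = 112.
  i=4: a_4=2, p_4 = 2*1277 + 57 = 2611, q_4 = 2*112 + 5 = 229.
  i=5: a_5=2, p_5 = 2*2611 + 1277 = 6499, q_5 = 2*229 + 112 = 570.
Indeed p_2^2 - 130*q_2^2 = 3249 - 3250 = -1, not +1.
Check: 6499^2 - 130*570^2 = 42237001 - 42237000 = 1, so (x, y) = (6499, 570) solves the equation, and by the theorem it is the least positive solution.

(x, y) = (6499, 570)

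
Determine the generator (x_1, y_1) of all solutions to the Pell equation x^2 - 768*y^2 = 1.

First expand sqrt(768) as a continued fraction. With x_i = (sqrt(768) + m_i)/d_i and (m_0, d_0) = (0, 1): a_0 = floor(sqrt(768)) = 27, since 27^2 = 729 <= 768 < 784 = 28^2.
Iterate m_{i+1} = d_i*a_i - m_i, d_{i+1} = (768 - m_{i+1}^2)/d_i, a_{i+1} = floor((a_0 + m_{i+1})/d_{i+1}):
  m_1 = 1*27 - 0 = 27, d_1 = (768 - 27^2)/1 = 39/1 = 39, a_1 = floor((27 + 27)/39) = 1.
  m_2 = 39*1 - 27 = 12, d_2 = (768 - 12^2)/39 = 624/39 = 16, a_2 = floor((27 + 12)/16) = 2.
  m_3 = 16*2 - 12 = 20, d_3 = (768 - 20^2)/16 = 368/16 = 23, a_3 = floor((27 + 20)/23) = 2.
  m_4 = 23*2 - 20 = 26, d_4 = (768 - 26^2)/23 = 92/23 = 4, a_4 = floor((27 + 26)/4) = 13.
  m_5 = 4*13 - 26 = 26, d_5 = (768 - 26^2)/4 = 92/4 = 23, a_5 = floor((27 + 26)/23) = 2.
  m_6 = 23*2 - 26 = 20, d_6 = (768 - 20^2)/23 = 368/23 = 16, a_6 = floor((27 + 20)/16) = 2.
  m_7 = 16*2 - 20 = 12, d_7 = (768 - 12^2)/16 = 624/16 = 39, a_7 = floor((27 + 12)/39) = 1.
  m_8 = 39*1 - 12 = 27, d_8 = (768 - 27^2)/39 = 39/39 = 1, a_8 = floor((27 + 27)/1) = 54.
  m_9 = 1*54 - 27 = 27, d_9 = (768 - 27^2)/1 = 39/1 = 39: (m_9, d_9) = (m_1, d_1) = (27, 39), so from here the quotients repeat a_1, ..., a_8; the period length is 8.
So sqrt(768) = [27; (1, 2, 2, 13, 2, 2, 1, 54)] with period length k = 8.
k is even, so the fundamental solution of x^2 - 768y^2 = 1 is (p_{k-1}, q_{k-1}) = (p_7, q_7); compute convergents through index 7.
Convergents (p_i = a_i*p_{i-1} + p_{i-2}, q_i = a_i*q_{i-1} + q_{i-2} with p_{-2}=0, p_{-1}=1, q_{-2}=1, q_{-1}=0):
  i=0: a_0=27, p_0 = 27*1 + 0 = 27, q_0 = 27*0 + 1 = 1.
  i=1: a_1=1, p_1 = 1*27 + 1 = 28, q_1 = 1*1 + 0 = 1.
  i=2: a_2=2, p_2 = 2*28 + 27 = 83, q_2 = 2*1 + 1 = 3.
  i=3: a_3=2, p_3 = 2*83 + 28 = 194, q_3 = 2*3 + 1 = 7.
  i=4: a_4=13, p_4 = 13*194 + 83 = 2605, q_4 = 13*7 + 3 = 94.
  i=5: a_5=2, p_5 = 2*2605 + 194 = 5404, q_5 = 2*94 + 7 = 195.
  i=6: a_6=2, p_6 = 2*5404 + 2605 = 13413, q_6 = 2*195 + 94 = 484.
  i=7: a_7=1, p_7 = 1*13413 + 5404 = 18817, q_7 = 1*484 + 195 = 679.
Check: 18817^2 - 768*679^2 = 354079489 - 354079488 = 1, so (x, y) = (18817, 679) solves the equation, and by the theorem it is the least positive solution.

(x, y) = (18817, 679)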